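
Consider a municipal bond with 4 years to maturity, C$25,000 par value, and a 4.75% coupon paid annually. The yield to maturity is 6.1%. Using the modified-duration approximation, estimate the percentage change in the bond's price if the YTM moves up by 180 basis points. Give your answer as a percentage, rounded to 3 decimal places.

-6.326%

Periodic yield y = 0.061. Modified duration first:
  t   CF        PV=CF/(1+0.061)^t    t·PV
  1     1,187.50     1,119.2271     1,119.2271
  2     1,187.50     1,054.8795     2,109.7590
  3     1,187.50       994.2314     2,982.6941
  4    26,187.50    20,664.8618    82,659.4471
  Σ                 23,833.1998    88,871.1274
P = 23,833.1998; D_Mac = 3.72888 yrs; D_mod = 3.72888/(1+0.061) = 3.51450 yrs.
ΔP/P ≈ -D_mod · Δy = -3.51450 × (+0.018) = -0.063261 = -6.3261%.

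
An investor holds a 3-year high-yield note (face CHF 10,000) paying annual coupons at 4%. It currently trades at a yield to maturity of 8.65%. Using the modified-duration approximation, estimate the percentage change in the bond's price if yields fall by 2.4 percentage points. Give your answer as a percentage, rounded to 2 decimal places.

+6.36%

Periodic yield y = 0.0865. Modified duration first:
  t   CF        PV=CF/(1+0.0865)^t    t·PV
  1       400.00       368.1546       368.1546
  2       400.00       338.8446       677.6891
  3    10,400.00     8,108.5677    24,325.7031
  Σ                  8,815.5669    25,371.5469
P = 8,815.5669; D_Mac = 2.87804 yrs; D_mod = 2.87804/(1+0.0865) = 2.64891 yrs.
ΔP/P ≈ -D_mod · Δy = -2.64891 × (-0.024) = +0.063574 = +6.3574%.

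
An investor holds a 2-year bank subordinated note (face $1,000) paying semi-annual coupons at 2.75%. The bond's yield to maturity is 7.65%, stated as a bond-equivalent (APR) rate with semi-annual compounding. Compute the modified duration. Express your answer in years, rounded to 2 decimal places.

1.89 years

Periodic yield y = 0.03825. First find Macaulay duration:
  t   CF        PV=CF/(1+0.03825)^t    t·PV
  1        13.75        13.2434        13.2434
  2        13.75        12.7555        25.5111
  3        13.75        12.2856        36.8568
  4     1,013.75       872.4150     3,489.6599
  Σ                    910.6996     3,565.2712
P = 910.6996; Macaulay duration = 3,565.2712 / 910.6996 = 3.91487 half-year periods = 1.95744 years.
Modified duration = D_Mac / (1 + y) = 1.95744 / 1.03825 = 1.88532 years.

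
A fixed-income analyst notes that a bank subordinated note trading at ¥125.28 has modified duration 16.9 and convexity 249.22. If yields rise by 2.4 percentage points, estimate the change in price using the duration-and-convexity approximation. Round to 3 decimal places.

-¥41.822

Duration effect: -D_mod·Δy = -16.9 × (+0.024) = -0.405600
Convexity effect: ½·C·(Δy)² = 0.5 × 249.22 × (0.024)² = +0.07177536
ΔP/P ≈ -0.405600 + 0.07177536 = -0.33382464
ΔP ≈ 125.28 × (-0.33382464) = -41.8215508992.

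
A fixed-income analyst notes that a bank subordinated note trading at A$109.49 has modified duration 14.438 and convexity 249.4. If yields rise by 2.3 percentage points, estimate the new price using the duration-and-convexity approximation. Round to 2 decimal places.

Duration effect: -D_mod·Δy = -14.438 × (+0.023) = -0.332074
Convexity effect: ½·C·(Δy)² = 0.5 × 249.4 × (0.023)² = +0.0659663
ΔP/P ≈ -0.332074 + 0.0659663 = -0.2661077
New price ≈ 109.49 × (1 - 0.2661077) = 80.353867927.

A$80.35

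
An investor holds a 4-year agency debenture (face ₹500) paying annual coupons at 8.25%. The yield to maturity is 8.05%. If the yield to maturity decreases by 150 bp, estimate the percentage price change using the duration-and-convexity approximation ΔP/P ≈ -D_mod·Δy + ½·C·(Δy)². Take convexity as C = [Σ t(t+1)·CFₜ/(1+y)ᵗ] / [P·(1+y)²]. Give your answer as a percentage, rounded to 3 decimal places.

+5.117%

With y = 0.0805:
  t   CF        PV=CF/(1+0.0805)^t    t·PV        t(t+1)·PV
  1        41.25        38.1768        38.1768          76.3535
  2        41.25        35.3325        70.6650         211.9950
  3        41.25        32.7001        98.1004         392.4017
  4       541.25       397.0990     1,588.3961       7,941.9806
  Σ                    503.3084     1,795.3383       8,622.7308
P = 503.3084; D_Mac = 3.56707 yrs; D_mod = 3.30132 yrs; C = 14.67442.
Duration effect: -3.30132 × (-0.015) = +0.049520
Convexity effect: 0.5 × 14.67442 × (-0.015)² = +0.0016509
ΔP/P ≈ +0.049520 + 0.0016509 = +0.051171 = +5.1171%.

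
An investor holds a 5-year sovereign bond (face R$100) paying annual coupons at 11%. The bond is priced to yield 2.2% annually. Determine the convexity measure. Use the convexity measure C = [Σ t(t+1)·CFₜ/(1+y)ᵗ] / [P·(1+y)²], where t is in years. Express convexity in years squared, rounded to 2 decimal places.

23.03

With y = 0.022:
  t   CF        PV=CF/(1+0.022)^t    t·PV        t(t+1)·PV
  1        11.00        10.7632        10.7632          21.5264
  2        11.00        10.5315        21.0630          63.1891
  3        11.00        10.3048        30.9144         123.6577
  4        11.00        10.0830        40.3319         201.6597
  5       111.00        99.5562       497.7812       2,986.6873
  Σ                    141.2388       600.8538       3,396.7202
P = 141.2388.
Convexity = Σ t(t+1)·PV / [P·(1+y)²] = 3,396.7202 / (141.2388 × 1.044484) = 23.02524.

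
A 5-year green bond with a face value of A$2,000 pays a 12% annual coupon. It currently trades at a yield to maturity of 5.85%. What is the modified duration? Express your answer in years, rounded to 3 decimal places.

Periodic yield y = 0.0585. First find Macaulay duration:
  t   CF        PV=CF/(1+0.0585)^t    t·PV
  1       240.00       226.7359       226.7359
  2       240.00       214.2050       428.4099
  3       240.00       202.3665       607.0995
  4       240.00       191.1823       764.7294
  5     2,240.00     1,685.7521     8,428.7604
  Σ                  2,520.2419    10,455.7352
P = 2,520.2419; Macaulay duration = 10,455.7352 / 2,520.2419 = 4.14870 years.
Modified duration = D_Mac / (1 + y) = 4.14870 / 1.0585 = 3.91942 years.

3.919 years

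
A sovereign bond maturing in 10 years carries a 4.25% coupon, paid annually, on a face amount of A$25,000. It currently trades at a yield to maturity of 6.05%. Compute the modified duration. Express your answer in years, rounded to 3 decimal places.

Periodic yield y = 0.0605. First find Macaulay duration:
  t   CF        PV=CF/(1+0.0605)^t    t·PV
  1     1,062.50     1,001.8859     1,001.8859
  2     1,062.50       944.7298     1,889.4595
  3     1,062.50       890.8343     2,672.5028
  4     1,062.50       840.0135     3,360.0539
  5     1,062.50       792.0919     3,960.4595
  6     1,062.50       746.9042     4,481.4252
  7     1,062.50       704.2944     4,930.0607
  8     1,062.50       664.1154     5,312.9233
  9     1,062.50       626.2286     5,636.0572
  10   26,062.50    14,484.6946   144,846.9463
  Σ                 21,695.7925   178,091.7743
P = 21,695.7925; Macaulay duration = 178,091.7743 / 21,695.7925 = 8.20859 years.
Modified duration = D_Mac / (1 + y) = 8.20859 / 1.0605 = 7.74030 years.

7.740 years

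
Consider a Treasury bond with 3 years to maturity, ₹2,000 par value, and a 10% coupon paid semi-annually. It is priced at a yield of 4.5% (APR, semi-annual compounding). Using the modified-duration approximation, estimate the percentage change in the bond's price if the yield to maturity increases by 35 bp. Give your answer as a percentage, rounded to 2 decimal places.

Periodic yield y = 0.0225. Modified duration first:
  t   CF        PV=CF/(1+0.0225)^t    t·PV
  1       100.00        97.7995        97.7995
  2       100.00        95.6474       191.2949
  3       100.00        93.5427       280.6282
  4       100.00        91.4843       365.9373
  5       100.00        89.4712       447.3562
  6     2,100.00     1,837.5510    11,025.3058
  Σ                  2,305.4962    12,408.3219
P = 2,305.4962; D_Mac = 5.38206 half-year periods = 2.69103 yrs; D_mod = 2.69103/(1+0.0225) = 2.63181 yrs.
ΔP/P ≈ -D_mod · Δy = -2.63181 × (+0.0035) = -0.009211 = -0.9211%.

-0.92%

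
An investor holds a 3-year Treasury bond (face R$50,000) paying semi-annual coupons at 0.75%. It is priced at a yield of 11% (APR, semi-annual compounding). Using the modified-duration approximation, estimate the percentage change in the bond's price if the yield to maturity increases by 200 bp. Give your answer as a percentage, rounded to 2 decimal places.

-5.62%

Periodic yield y = 0.055. Modified duration first:
  t   CF        PV=CF/(1+0.055)^t    t·PV
  1       187.50       177.7251       177.7251
  2       187.50       168.4598       336.9197
  3       187.50       159.6776       479.0327
  4       187.50       151.3531       605.4126
  5       187.50       143.4627       717.3135
  6    50,187.50    36,398.2752   218,389.6515
  Σ                 37,198.9536   220,706.0549
P = 37,198.9536; D_Mac = 5.93313 half-year periods = 2.96656 yrs; D_mod = 2.96656/(1+0.055) = 2.81191 yrs.
ΔP/P ≈ -D_mod · Δy = -2.81191 × (+0.02) = -0.056238 = -5.6238%.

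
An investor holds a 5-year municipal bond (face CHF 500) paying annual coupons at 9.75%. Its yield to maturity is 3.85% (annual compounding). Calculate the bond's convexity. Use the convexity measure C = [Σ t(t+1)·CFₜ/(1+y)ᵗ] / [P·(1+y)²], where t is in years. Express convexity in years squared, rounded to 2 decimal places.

With y = 0.0385:
  t   CF        PV=CF/(1+0.0385)^t    t·PV        t(t+1)·PV
  1        48.75        46.9427        46.9427          93.8854
  2        48.75        45.2024        90.4048         271.2145
  3        48.75        43.5266       130.5799         522.3196
  4        48.75        41.9130       167.6519         838.2597
  5       548.75       454.2993     2,271.4963      13,628.9778
  Σ                    631.8840     2,707.0757      15,354.6571
P = 631.8840.
Convexity = Σ t(t+1)·PV / [P·(1+y)²] = 15,354.6571 / (631.8840 × 1.078482) = 22.53148.

22.53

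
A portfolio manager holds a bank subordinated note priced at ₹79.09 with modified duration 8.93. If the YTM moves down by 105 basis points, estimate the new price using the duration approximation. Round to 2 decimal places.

Duration approximation: ΔP/P ≈ -D_mod · Δy = -8.93 × (-0.0105) = +0.093765.
New price ≈ 79.09 × (1 + 0.093765) = 86.50587385.

₹86.51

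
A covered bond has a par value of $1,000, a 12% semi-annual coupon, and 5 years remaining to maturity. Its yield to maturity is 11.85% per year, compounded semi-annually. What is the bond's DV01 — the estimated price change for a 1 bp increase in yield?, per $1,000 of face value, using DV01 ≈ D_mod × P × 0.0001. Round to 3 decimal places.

$0.371

Periodic yield y = 0.05925.
  t   CF        PV=CF/(1+0.05925)^t    t·PV
  1        60.00        56.6439        56.6439
  2        60.00        53.4754       106.9509
  3        60.00        50.4842       151.4527
  4        60.00        47.6604       190.6415
  5        60.00        44.9944       224.9722
  6        60.00        42.4776       254.8659
  7        60.00        40.1016       280.7114
  8        60.00        37.8585       302.8680
  9        60.00        35.7409       321.6677
  10    1,060.00       596.1028     5,961.0277
  Σ                  1,005.5397     7,851.8018
P = 1,005.5397; D_Mac = 7.80854 half-year periods = 3.90427 yrs; D_mod = 3.68588 yrs.
DV01 ≈ 3.68588 × 1,005.5397 × 0.0001 = 0.370630.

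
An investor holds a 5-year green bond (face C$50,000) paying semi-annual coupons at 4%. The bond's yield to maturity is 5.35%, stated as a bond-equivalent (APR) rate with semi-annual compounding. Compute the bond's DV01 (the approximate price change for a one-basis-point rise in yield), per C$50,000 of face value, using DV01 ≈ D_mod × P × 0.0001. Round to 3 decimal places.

Periodic yield y = 0.02675.
  t   CF        PV=CF/(1+0.02675)^t    t·PV
  1     1,000.00       973.9469       973.9469
  2     1,000.00       948.5726     1,897.1452
  3     1,000.00       923.8594     2,771.5781
  4     1,000.00       899.7900     3,599.1599
  5     1,000.00       876.3477     4,381.7384
  6     1,000.00       853.5161     5,121.0968
  7     1,000.00       831.2794     5,818.9558
  8     1,000.00       809.6220     6,476.9761
  9     1,000.00       788.5289     7,096.7598
  10   51,000.00    39,167.2483   391,672.4827
  Σ                 47,072.7112   429,809.8397
P = 47,072.7112; D_Mac = 9.13076 half-year periods = 4.56538 yrs; D_mod = 4.44644 yrs.
DV01 ≈ 4.44644 × 47,072.7112 × 0.0001 = 20.930598.

C$20.931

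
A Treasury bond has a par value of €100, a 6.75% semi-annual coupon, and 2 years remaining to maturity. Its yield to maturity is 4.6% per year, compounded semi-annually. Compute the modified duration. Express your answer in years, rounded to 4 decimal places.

Periodic yield y = 0.023. First find Macaulay duration:
  t   CF        PV=CF/(1+0.023)^t    t·PV
  1        3.375         3.2991         3.2991
  2        3.375         3.2249         6.4499
  3        3.375         3.1524         9.4573
  4      103.375        94.3872       377.5487
  Σ                    104.0637       396.7550
P = 104.0637; Macaulay duration = 396.7550 / 104.0637 = 3.81262 half-year periods = 1.90631 years.
Modified duration = D_Mac / (1 + y) = 1.90631 / 1.023 = 1.86345 years.

1.8634 years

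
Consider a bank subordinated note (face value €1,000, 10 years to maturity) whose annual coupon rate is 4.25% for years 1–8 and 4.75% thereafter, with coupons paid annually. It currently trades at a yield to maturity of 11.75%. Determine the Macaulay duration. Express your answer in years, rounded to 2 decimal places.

Periodic yield y = 0.1175. Discount each cash flow and weight by its year:
  t   CF        PV=CF/(1+0.1175)^t    t·PV
  1        42.50        38.0313        38.0313
  2        42.50        34.0325        68.0650
  3        42.50        30.4541        91.3624
  4        42.50        27.2520       109.0081
  5        42.50        24.3866       121.9330
  6        42.50        21.8225       130.9348
  7        42.50        19.5279       136.6955
  8        42.50        17.4747       139.7973
  9        47.50        17.4770       157.2926
  10    1,047.50       344.8885     3,448.8850
  Σ                    575.3471     4,442.0050
Price P = Σ PV = 575.3471.
Macaulay duration = Σ(t·PV) / P = 4,442.0050 / 575.3471 = 7.72057 years.

7.72 years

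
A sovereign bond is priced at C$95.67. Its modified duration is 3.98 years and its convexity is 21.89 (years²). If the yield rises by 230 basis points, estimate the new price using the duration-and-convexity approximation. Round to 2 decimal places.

Duration effect: -D_mod·Δy = -3.98 × (+0.023) = -0.091540
Convexity effect: ½·C·(Δy)² = 0.5 × 21.89 × (0.023)² = +0.005789905
ΔP/P ≈ -0.091540 + 0.005789905 = -0.085750095
New price ≈ 95.67 × (1 - 0.085750095) = 87.46628841135.

C$87.47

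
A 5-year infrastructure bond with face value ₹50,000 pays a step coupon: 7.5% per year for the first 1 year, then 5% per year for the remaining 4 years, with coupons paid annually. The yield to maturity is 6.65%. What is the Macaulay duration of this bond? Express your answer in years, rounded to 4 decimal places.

Periodic yield y = 0.0665. Discount each cash flow and weight by its year:
  t   CF        PV=CF/(1+0.0665)^t    t·PV
  1     3,750.00     3,516.1744     3,516.1744
  2     2,500.00     2,197.9524     4,395.9049
  3     2,500.00     2,060.9024     6,182.7073
  4     2,500.00     1,932.3980     7,729.5918
  5    52,500.00    38,050.0301   190,250.1504
  Σ                 47,757.4573   212,074.5288
Price P = Σ PV = 47,757.4573.
Macaulay duration = Σ(t·PV) / P = 212,074.5288 / 47,757.4573 = 4.44066 years.

4.4407 years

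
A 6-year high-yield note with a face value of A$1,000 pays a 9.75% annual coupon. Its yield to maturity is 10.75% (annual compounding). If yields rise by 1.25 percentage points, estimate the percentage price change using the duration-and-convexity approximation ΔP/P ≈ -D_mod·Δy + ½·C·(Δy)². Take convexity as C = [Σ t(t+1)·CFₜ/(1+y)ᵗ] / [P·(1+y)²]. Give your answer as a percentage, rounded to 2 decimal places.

With y = 0.1075:
  t   CF        PV=CF/(1+0.1075)^t    t·PV        t(t+1)·PV
  1        97.50        88.0361        88.0361         176.0722
  2        97.50        79.4909       158.9817         476.9451
  3        97.50        71.7750       215.3251         861.3004
  4        97.50        64.8082       259.2326       1,296.1632
  5        97.50        58.5175       292.5876       1,755.5257
  6     1,097.50       594.7605     3,568.5630      24,979.9411
  Σ                    957.3882     4,582.7262      29,545.9477
P = 957.3882; D_Mac = 4.78670 yrs; D_mod = 4.32207 yrs; C = 25.16068.
Duration effect: -4.32207 × (+0.0125) = -0.054026
Convexity effect: 0.5 × 25.16068 × (0.0125)² = +0.0019657
ΔP/P ≈ -0.054026 + 0.0019657 = -0.052060 = -5.2060%.

-5.21%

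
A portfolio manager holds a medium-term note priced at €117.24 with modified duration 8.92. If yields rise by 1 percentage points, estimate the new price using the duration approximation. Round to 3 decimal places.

€106.782

Duration approximation: ΔP/P ≈ -D_mod · Δy = -8.92 × (+0.01) = -0.089200.
New price ≈ 117.24 × (1 - 0.089200) = 106.782192.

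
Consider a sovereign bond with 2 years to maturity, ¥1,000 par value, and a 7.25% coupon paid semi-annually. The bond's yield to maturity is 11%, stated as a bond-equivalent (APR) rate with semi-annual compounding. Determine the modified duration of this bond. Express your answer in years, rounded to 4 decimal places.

1.7947 years

Periodic yield y = 0.055. First find Macaulay duration:
  t   CF        PV=CF/(1+0.055)^t    t·PV
  1        36.25        34.3602        34.3602
  2        36.25        32.5689        65.1378
  3        36.25        30.8710        92.6130
  4     1,036.25       836.4784     3,345.9134
  Σ                    934.2784     3,538.0244
P = 934.2784; Macaulay duration = 3,538.0244 / 934.2784 = 3.78691 half-year periods = 1.89345 years.
Modified duration = D_Mac / (1 + y) = 1.89345 / 1.055 = 1.79474 years.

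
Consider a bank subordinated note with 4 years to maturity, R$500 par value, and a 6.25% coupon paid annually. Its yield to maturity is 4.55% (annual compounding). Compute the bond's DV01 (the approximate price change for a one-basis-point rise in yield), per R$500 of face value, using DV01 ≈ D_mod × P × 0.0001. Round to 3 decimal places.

R$0.186

Periodic yield y = 0.0455.
  t   CF        PV=CF/(1+0.0455)^t    t·PV
  1        31.25        29.8900        29.8900
  2        31.25        28.5892        57.1784
  3        31.25        27.3450        82.0350
  4       531.25       444.6341     1,778.5365
  Σ                    530.4583     1,947.6399
P = 530.4583; D_Mac = 3.67162 yrs; D_mod = 3.51183 yrs.
DV01 ≈ 3.51183 × 530.4583 × 0.0001 = 0.186288.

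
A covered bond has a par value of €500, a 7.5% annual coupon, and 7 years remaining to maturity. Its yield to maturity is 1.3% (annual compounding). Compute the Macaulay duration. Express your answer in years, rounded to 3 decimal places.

5.922 years

Periodic yield y = 0.013. Discount each cash flow and weight by its year:
  t   CF        PV=CF/(1+0.013)^t    t·PV
  1        37.50        37.0188        37.0188
  2        37.50        36.5437        73.0874
  3        37.50        36.0747       108.2242
  4        37.50        35.6118       142.4471
  5        37.50        35.1548       175.7738
  6        37.50        34.7036       208.2216
  7       537.50       491.0349     3,437.2442
  Σ                    706.1422     4,182.0170
Price P = Σ PV = 706.1422.
Macaulay duration = Σ(t·PV) / P = 4,182.0170 / 706.1422 = 5.92234 years.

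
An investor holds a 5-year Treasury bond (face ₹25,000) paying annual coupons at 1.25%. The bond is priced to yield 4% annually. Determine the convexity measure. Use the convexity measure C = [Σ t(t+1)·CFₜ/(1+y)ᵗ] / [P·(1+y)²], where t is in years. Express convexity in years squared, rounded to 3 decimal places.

26.767

With y = 0.04:
  t   CF        PV=CF/(1+0.04)^t    t·PV        t(t+1)·PV
  1       312.50       300.4808       300.4808         600.9615
  2       312.50       288.9238       577.8476       1,733.5429
  3       312.50       277.8114       833.4341       3,333.7363
  4       312.50       267.1263     1,068.5052       5,342.5262
  5    25,312.50    20,805.0299   104,025.1494     624,150.8967
  Σ                 21,939.3721   106,805.4172     635,161.6637
P = 21,939.3721.
Convexity = Σ t(t+1)·PV / [P·(1+y)²] = 635,161.6637 / (21,939.3721 × 1.081600) = 26.76661.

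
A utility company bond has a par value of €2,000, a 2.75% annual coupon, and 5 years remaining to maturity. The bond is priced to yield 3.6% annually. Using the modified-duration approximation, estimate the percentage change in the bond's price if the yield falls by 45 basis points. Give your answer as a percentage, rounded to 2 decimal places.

Periodic yield y = 0.036. Modified duration first:
  t   CF        PV=CF/(1+0.036)^t    t·PV
  1        55.00        53.0888        53.0888
  2        55.00        51.2440       102.4880
  3        55.00        49.4633       148.3900
  4        55.00        47.7445       190.9781
  5     2,055.00     1,721.9203     8,609.6016
  Σ                  1,923.4610     9,104.5466
P = 1,923.4610; D_Mac = 4.73342 yrs; D_mod = 4.73342/(1+0.036) = 4.56894 yrs.
ΔP/P ≈ -D_mod · Δy = -4.56894 × (-0.0045) = +0.020560 = +2.0560%.

+2.06%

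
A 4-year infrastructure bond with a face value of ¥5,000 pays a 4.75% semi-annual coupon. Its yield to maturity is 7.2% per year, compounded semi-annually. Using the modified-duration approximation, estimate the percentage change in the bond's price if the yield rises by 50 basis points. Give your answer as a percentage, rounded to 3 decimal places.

Periodic yield y = 0.036. Modified duration first:
  t   CF        PV=CF/(1+0.036)^t    t·PV
  1       118.75       114.6236       114.6236
  2       118.75       110.6405       221.2810
  3       118.75       106.7958       320.3875
  4       118.75       103.0848       412.3392
  5       118.75        99.5027       497.5135
  6       118.75        96.0451       576.2704
  7       118.75        92.7076       648.9532
  8     5,118.75     3,857.3218    30,858.5747
  Σ                  4,580.7219    33,649.9430
P = 4,580.7219; D_Mac = 7.34599 half-year periods = 3.67300 yrs; D_mod = 3.67300/(1+0.036) = 3.54536 yrs.
ΔP/P ≈ -D_mod · Δy = -3.54536 × (+0.005) = -0.017727 = -1.7727%.

-1.773%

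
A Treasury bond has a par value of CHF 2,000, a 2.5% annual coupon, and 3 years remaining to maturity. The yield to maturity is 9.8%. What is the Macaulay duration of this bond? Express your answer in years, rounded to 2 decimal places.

Periodic yield y = 0.098. Discount each cash flow and weight by its year:
  t   CF        PV=CF/(1+0.098)^t    t·PV
  1        50.00        45.5373        45.5373
  2        50.00        41.4730        82.9460
  3     2,050.00     1,548.6270     4,645.8811
  Σ                  1,635.6374     4,774.3645
Price P = Σ PV = 1,635.6374.
Macaulay duration = Σ(t·PV) / P = 4,774.3645 / 1,635.6374 = 2.91896 years.

2.92 years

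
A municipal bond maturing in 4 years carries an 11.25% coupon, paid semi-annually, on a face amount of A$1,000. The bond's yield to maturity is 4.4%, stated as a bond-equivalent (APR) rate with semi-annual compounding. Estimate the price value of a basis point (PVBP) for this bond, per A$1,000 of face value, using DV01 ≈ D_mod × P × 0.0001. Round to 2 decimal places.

Periodic yield y = 0.022.
  t   CF        PV=CF/(1+0.022)^t    t·PV
  1        56.25        55.0391        55.0391
  2        56.25        53.8543       107.7087
  3        56.25        52.6951       158.0852
  4        56.25        51.5607       206.2429
  5        56.25        50.4508       252.2540
  6        56.25        49.3648       296.1886
  7        56.25        48.3021       338.1149
  8     1,056.25       887.4820     7,099.8560
  Σ                  1,248.7490     8,513.4894
P = 1,248.7490; D_Mac = 6.81761 half-year periods = 3.40881 yrs; D_mod = 3.33543 yrs.
DV01 ≈ 3.33543 × 1,248.7490 × 0.0001 = 0.416511.

A$0.42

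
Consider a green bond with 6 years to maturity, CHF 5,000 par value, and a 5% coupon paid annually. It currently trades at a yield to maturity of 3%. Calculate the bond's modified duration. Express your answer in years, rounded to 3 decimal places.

Periodic yield y = 0.03. First find Macaulay duration:
  t   CF        PV=CF/(1+0.03)^t    t·PV
  1       250.00       242.7184       242.7184
  2       250.00       235.6490       471.2980
  3       250.00       228.7854       686.3562
  4       250.00       222.1218       888.4870
  5       250.00       215.6522     1,078.2610
  6     5,250.00     4,396.7923    26,380.7541
  Σ                  5,541.7191    29,747.8748
P = 5,541.7191; Macaulay duration = 29,747.8748 / 5,541.7191 = 5.36799 years.
Modified duration = D_Mac / (1 + y) = 5.36799 / 1.03 = 5.21164 years.

5.212 years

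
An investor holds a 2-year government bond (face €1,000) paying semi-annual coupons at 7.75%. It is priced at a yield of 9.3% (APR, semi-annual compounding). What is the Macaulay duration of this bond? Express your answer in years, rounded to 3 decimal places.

1.889 years

Periodic yield y = 0.0465. Discount each cash flow and weight by its period:
  t   CF        PV=CF/(1+0.0465)^t    t·PV
  1        38.75        37.0282        37.0282
  2        38.75        35.3829        70.7658
  3        38.75        33.8107       101.4321
  4     1,038.75       866.0722     3,464.2889
  Σ                    972.2940     3,673.5149
Price P = Σ PV = 972.2940.
Macaulay duration = Σ(t·PV) / P = 3,673.5149 / 972.2940 = 3.77819 half-year periods.
In years: 3.77819 / 2 = 1.88910 years.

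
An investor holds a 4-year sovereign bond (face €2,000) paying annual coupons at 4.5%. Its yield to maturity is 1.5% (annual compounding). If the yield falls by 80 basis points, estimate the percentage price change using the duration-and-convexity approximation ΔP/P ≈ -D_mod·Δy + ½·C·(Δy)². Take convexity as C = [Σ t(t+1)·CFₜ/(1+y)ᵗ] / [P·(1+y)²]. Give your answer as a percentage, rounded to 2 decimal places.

With y = 0.015:
  t   CF        PV=CF/(1+0.015)^t    t·PV        t(t+1)·PV
  1        90.00        88.6700        88.6700         177.3399
  2        90.00        87.3596       174.7191         524.1573
  3        90.00        86.0685       258.2056       1,032.8224
  4     2,090.00     1,969.1650     7,876.6602      39,383.3008
  Σ                  2,231.2631     8,398.2548      41,117.6204
P = 2,231.2631; D_Mac = 3.76390 yrs; D_mod = 3.70828 yrs; C = 17.88731.
Duration effect: -3.70828 × (-0.008) = +0.029666
Convexity effect: 0.5 × 17.88731 × (-0.008)² = +0.0005724
ΔP/P ≈ +0.029666 + 0.0005724 = +0.030239 = +3.0239%.

+3.02%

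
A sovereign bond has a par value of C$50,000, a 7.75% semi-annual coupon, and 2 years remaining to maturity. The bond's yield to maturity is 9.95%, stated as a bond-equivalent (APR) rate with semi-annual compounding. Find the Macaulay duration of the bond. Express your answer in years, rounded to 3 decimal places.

Periodic yield y = 0.04975. Discount each cash flow and weight by its period:
  t   CF        PV=CF/(1+0.04975)^t    t·PV
  1     1,937.50     1,845.6775     1,845.6775
  2     1,937.50     1,758.2068     3,516.4135
  3     1,937.50     1,674.8814     5,024.6442
  4    51,937.50    42,769.8284   171,079.3136
  Σ                 48,048.5941   181,466.0489
Price P = Σ PV = 48,048.5941.
Macaulay duration = Σ(t·PV) / P = 181,466.0489 / 48,048.5941 = 3.77672 half-year periods.
In years: 3.77672 / 2 = 1.88836 years.

1.888 years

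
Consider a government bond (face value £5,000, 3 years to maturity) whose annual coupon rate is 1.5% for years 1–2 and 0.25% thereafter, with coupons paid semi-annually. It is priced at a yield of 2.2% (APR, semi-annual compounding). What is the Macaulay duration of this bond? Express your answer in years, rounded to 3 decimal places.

2.946 years

Periodic yield y = 0.011. Discount each cash flow and weight by its period:
  t   CF        PV=CF/(1+0.011)^t    t·PV
  1        37.50        37.0920        37.0920
  2        37.50        36.6884        73.3768
  3        37.50        36.2892       108.8677
  4        37.50        35.8944       143.5776
  5         6.25         5.9173        29.5865
  6     5,006.25     4,688.1943    28,129.1656
  Σ                  4,840.0756    28,521.6663
Price P = Σ PV = 4,840.0756.
Macaulay duration = Σ(t·PV) / P = 28,521.6663 / 4,840.0756 = 5.89281 half-year periods.
In years: 5.89281 / 2 = 2.94641 years.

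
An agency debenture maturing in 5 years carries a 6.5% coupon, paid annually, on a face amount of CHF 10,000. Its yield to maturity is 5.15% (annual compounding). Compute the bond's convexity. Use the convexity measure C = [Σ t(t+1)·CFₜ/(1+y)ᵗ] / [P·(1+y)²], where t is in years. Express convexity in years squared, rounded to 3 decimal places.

23.133

With y = 0.0515:
  t   CF        PV=CF/(1+0.0515)^t    t·PV        t(t+1)·PV
  1       650.00       618.1645       618.1645       1,236.3291
  2       650.00       587.8883     1,175.7766       3,527.3297
  3       650.00       559.0949     1,677.2847       6,709.1387
  4       650.00       531.7117     2,126.8470      10,634.2348
  5    10,650.00     8,285.2043    41,426.0216     248,556.1294
  Σ                 10,582.0638    47,024.0943     270,663.1617
P = 10,582.0638.
Convexity = Σ t(t+1)·PV / [P·(1+y)²] = 270,663.1617 / (10,582.0638 × 1.105652) = 23.13344.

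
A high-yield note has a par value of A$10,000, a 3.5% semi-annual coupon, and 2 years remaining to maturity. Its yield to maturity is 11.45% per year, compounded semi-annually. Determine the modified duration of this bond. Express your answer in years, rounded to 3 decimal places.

Periodic yield y = 0.05725. First find Macaulay duration:
  t   CF        PV=CF/(1+0.05725)^t    t·PV
  1       175.00       165.5238       165.5238
  2       175.00       156.5607       313.1213
  3       175.00       148.0829       444.2488
  4    10,175.00     8,143.7352    32,574.9407
  Σ                  8,613.9025    33,497.8346
P = 8,613.9025; Macaulay duration = 33,497.8346 / 8,613.9025 = 3.88881 half-year periods = 1.94441 years.
Modified duration = D_Mac / (1 + y) = 1.94441 / 1.05725 = 1.83912 years.

1.839 years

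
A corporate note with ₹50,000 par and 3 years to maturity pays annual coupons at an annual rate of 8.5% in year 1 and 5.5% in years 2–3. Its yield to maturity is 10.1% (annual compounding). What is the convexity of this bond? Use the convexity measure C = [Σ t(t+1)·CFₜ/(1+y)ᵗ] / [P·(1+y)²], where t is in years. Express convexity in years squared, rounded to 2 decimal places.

8.96

With y = 0.101:
  t   CF        PV=CF/(1+0.101)^t    t·PV        t(t+1)·PV
  1     4,250.00     3,860.1272     3,860.1272       7,720.2543
  2     2,750.00     2,268.6007     4,537.2013      13,611.6040
  3    52,750.00    39,523.9651   118,571.8953     474,287.5811
  Σ                 45,652.6929   126,969.2238     495,619.4394
P = 45,652.6929.
Convexity = Σ t(t+1)·PV / [P·(1+y)²] = 495,619.4394 / (45,652.6929 × 1.212201) = 8.95586.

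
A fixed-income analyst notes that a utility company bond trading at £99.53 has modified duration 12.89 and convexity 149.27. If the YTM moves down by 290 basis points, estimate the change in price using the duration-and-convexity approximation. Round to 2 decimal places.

Duration effect: -D_mod·Δy = -12.89 × (-0.029) = +0.373810
Convexity effect: ½·C·(Δy)² = 0.5 × 149.27 × (-0.029)² = +0.062768035
ΔP/P ≈ +0.373810 + 0.062768035 = +0.436578035
ΔP ≈ 99.53 × (+0.436578035) = +43.45261182355.

+£43.45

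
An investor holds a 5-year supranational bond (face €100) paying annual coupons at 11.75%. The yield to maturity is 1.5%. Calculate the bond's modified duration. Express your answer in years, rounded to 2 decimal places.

4.17 years

Periodic yield y = 0.015. First find Macaulay duration:
  t   CF        PV=CF/(1+0.015)^t    t·PV
  1        11.75        11.5764        11.5764
  2        11.75        11.4053        22.8106
  3        11.75        11.2367        33.7102
  4        11.75        11.0707        44.2827
  5       111.75       103.7331       518.6655
  Σ                    149.0221       631.0452
P = 149.0221; Macaulay duration = 631.0452 / 149.0221 = 4.23457 years.
Modified duration = D_Mac / (1 + y) = 4.23457 / 1.015 = 4.17199 years.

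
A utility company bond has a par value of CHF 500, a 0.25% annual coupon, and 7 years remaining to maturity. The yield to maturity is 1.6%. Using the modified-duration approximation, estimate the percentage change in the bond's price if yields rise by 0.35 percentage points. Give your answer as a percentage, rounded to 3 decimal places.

Periodic yield y = 0.016. Modified duration first:
  t   CF        PV=CF/(1+0.016)^t    t·PV
  1         1.25         1.2303         1.2303
  2         1.25         1.2109         2.4219
  3         1.25         1.1919         3.5756
  4         1.25         1.1731         4.6924
  5         1.25         1.1546         5.7731
  6         1.25         1.1364         6.8187
  7       501.25       448.5372     3,139.7601
  Σ                    455.6345     3,164.2721
P = 455.6345; D_Mac = 6.94476 yrs; D_mod = 6.94476/(1+0.016) = 6.83539 yrs.
ΔP/P ≈ -D_mod · Δy = -6.83539 × (+0.0035) = -0.023924 = -2.3924%.

-2.392%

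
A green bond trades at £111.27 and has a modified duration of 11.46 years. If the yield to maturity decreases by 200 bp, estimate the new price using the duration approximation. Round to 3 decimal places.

Duration approximation: ΔP/P ≈ -D_mod · Δy = -11.46 × (-0.02) = +0.229200.
New price ≈ 111.27 × (1 + 0.229200) = 136.773084.

£136.773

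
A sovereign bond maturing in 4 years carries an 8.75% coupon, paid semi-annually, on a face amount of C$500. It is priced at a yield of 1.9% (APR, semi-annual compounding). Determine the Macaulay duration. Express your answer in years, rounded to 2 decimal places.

Periodic yield y = 0.0095. Discount each cash flow and weight by its period:
  t   CF        PV=CF/(1+0.0095)^t    t·PV
  1       21.875        21.6691        21.6691
  2       21.875        21.4652        42.9304
  3       21.875        21.2632        63.7897
  4       21.875        21.0631        84.2525
  5       21.875        20.8649       104.3245
  6       21.875        20.6686       124.0113
  7       21.875        20.4741       143.3184
  8      521.875       483.8558     3,870.8460
  Σ                    631.3240     4,455.1420
Price P = Σ PV = 631.3240.
Macaulay duration = Σ(t·PV) / P = 4,455.1420 / 631.3240 = 7.05682 half-year periods.
In years: 7.05682 / 2 = 3.52841 years.

3.53 years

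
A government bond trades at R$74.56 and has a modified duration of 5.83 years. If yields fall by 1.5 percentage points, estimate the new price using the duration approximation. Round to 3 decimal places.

Duration approximation: ΔP/P ≈ -D_mod · Δy = -5.83 × (-0.015) = +0.087450.
New price ≈ 74.56 × (1 + 0.087450) = 81.080272.

R$81.080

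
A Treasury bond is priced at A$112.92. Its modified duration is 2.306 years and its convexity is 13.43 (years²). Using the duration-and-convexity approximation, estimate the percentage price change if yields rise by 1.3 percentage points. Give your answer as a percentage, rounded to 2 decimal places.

-2.88%

Duration effect: -D_mod·Δy = -2.306 × (+0.013) = -0.029978
Convexity effect: ½·C·(Δy)² = 0.5 × 13.43 × (0.013)² = +0.001134835
ΔP/P ≈ -0.029978 + 0.001134835 = -0.028843165
= -2.8843165%.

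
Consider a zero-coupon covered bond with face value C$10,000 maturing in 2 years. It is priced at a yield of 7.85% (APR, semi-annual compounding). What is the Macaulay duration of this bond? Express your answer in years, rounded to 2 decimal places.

2.00 years

A zero-coupon bond has a single cash flow at maturity, so its Macaulay duration equals its maturity: 2 years.
(Equivalently: 4 semi-annual periods ÷ 2 = 2 years.)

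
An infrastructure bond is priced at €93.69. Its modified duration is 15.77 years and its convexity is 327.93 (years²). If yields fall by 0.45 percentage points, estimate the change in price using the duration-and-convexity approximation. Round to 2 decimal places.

+€6.96

Duration effect: -D_mod·Δy = -15.77 × (-0.0045) = +0.070965
Convexity effect: ½·C·(Δy)² = 0.5 × 327.93 × (-0.0045)² = +0.00332029125
ΔP/P ≈ +0.070965 + 0.00332029125 = +0.07428529125
ΔP ≈ 93.69 × (+0.07428529125) = +6.9597889372125.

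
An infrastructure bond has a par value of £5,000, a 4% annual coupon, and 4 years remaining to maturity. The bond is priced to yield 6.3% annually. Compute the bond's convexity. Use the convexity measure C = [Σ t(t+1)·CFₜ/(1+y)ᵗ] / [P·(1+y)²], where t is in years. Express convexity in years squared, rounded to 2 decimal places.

16.32

With y = 0.063:
  t   CF        PV=CF/(1+0.063)^t    t·PV        t(t+1)·PV
  1       200.00       188.1468       188.1468         376.2935
  2       200.00       176.9960       353.9920       1,061.9760
  3       200.00       166.5061       499.5184       1,998.0734
  4     5,200.00     4,072.5862    16,290.3448      81,451.7240
  Σ                  4,604.2351    17,332.0019      84,888.0670
P = 4,604.2351.
Convexity = Σ t(t+1)·PV / [P·(1+y)²] = 84,888.0670 / (4,604.2351 × 1.129969) = 16.31634.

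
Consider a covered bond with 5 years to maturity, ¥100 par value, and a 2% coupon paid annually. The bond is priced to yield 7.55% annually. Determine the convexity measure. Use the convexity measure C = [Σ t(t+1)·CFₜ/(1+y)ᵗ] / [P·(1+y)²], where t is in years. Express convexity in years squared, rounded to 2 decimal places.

With y = 0.0755:
  t   CF        PV=CF/(1+0.0755)^t    t·PV        t(t+1)·PV
  1         2.00         1.8596         1.8596           3.7192
  2         2.00         1.7291         3.4581          10.3743
  3         2.00         1.6077         4.8230          19.2921
  4         2.00         1.4948         5.9793          29.8964
  5       102.00        70.8840       354.4199       2,126.5194
  Σ                     77.5751       370.5399       2,189.8014
P = 77.5751.
Convexity = Σ t(t+1)·PV / [P·(1+y)²] = 2,189.8014 / (77.5751 × 1.156700) = 24.40402.

24.40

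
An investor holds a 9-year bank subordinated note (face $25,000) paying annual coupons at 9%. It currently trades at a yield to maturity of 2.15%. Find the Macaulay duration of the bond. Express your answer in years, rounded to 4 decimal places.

7.0575 years

Periodic yield y = 0.0215. Discount each cash flow and weight by its year:
  t   CF        PV=CF/(1+0.0215)^t    t·PV
  1     2,250.00     2,202.6432     2,202.6432
  2     2,250.00     2,156.2831     4,312.5662
  3     2,250.00     2,110.8988     6,332.6963
  4     2,250.00     2,066.4697     8,265.8787
  5     2,250.00     2,022.9757    10,114.8784
  6     2,250.00     1,980.3971    11,882.3829
  7     2,250.00     1,938.7148    13,571.0035
  8     2,250.00     1,897.9097    15,183.2778
  9    27,250.00    22,502.0025   202,518.0222
  Σ                 38,878.2945   274,383.3490
Price P = Σ PV = 38,878.2945.
Macaulay duration = Σ(t·PV) / P = 274,383.3490 / 38,878.2945 = 7.05749 years.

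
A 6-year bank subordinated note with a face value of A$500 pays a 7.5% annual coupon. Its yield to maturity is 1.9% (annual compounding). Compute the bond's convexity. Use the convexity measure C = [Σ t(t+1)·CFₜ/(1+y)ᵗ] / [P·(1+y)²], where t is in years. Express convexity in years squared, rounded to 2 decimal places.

With y = 0.019:
  t   CF        PV=CF/(1+0.019)^t    t·PV        t(t+1)·PV
  1        37.50        36.8008        36.8008          73.6016
  2        37.50        36.1146        72.2292         216.6876
  3        37.50        35.4412       106.3237         425.2947
  4        37.50        34.7804       139.1216         695.6079
  5        37.50        34.1319       170.6595       1,023.9567
  6       537.50       480.1018     2,880.6110      20,164.2770
  Σ                    657.3707     3,405.7457      22,599.4256
P = 657.3707.
Convexity = Σ t(t+1)·PV / [P·(1+y)²] = 22,599.4256 / (657.3707 × 1.038361) = 33.10844.

33.11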